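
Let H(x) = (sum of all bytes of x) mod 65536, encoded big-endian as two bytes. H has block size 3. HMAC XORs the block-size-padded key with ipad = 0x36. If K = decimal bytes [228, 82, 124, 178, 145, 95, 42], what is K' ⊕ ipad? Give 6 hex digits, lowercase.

Key decimal bytes [228, 82, 124, 178, 145, 95, 42] = e4 52 7c b2 91 5f 2a is 7 bytes > B = 3, so hash it first: H(key) = 03 7e, then zero-pad to 3 bytes: K' = 03 7e 00.
XOR each byte with 0x36: 03⊕36=35, 7e⊕36=48, 00⊕36=36.

354836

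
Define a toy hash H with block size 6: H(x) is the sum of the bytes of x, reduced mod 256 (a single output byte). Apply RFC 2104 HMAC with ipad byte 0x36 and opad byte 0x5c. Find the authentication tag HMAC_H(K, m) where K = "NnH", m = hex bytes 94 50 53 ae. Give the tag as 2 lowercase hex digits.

Key "NnH" = 4e 6e 48 is 3 bytes ≤ B = 6; zero-pad to 6 bytes: K' = 4e 6e 48 00 00 00.
K' ⊕ ipad = 78 58 7e 36 36 36.  K' ⊕ opad = 12 32 14 5c 5c 5c.
Inner input = (K'⊕ipad) ∥ m = 78 58 7e 36 36 36 ∥ 94 50 53 ae.
Inner hash: sum = 120+88+126+54+54+54+148+80+83+174 = 981; mod 256 = 213 → d5.
Outer input = (K'⊕opad) ∥ inner = 12 32 14 5c 5c 5c ∥ d5.
Outer hash (tag): sum = 18+50+20+92+92+92+213 = 577; mod 256 = 65 → 41.

41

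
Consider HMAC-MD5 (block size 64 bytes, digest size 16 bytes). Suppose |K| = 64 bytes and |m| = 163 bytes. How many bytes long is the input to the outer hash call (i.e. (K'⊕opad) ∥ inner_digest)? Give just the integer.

Key is 64 ≤ 64 bytes, zero-padded: |K'| = 64.
Outer input = (K'⊕opad) ∥ H(inner) → 64 + 16 = 80 bytes.

80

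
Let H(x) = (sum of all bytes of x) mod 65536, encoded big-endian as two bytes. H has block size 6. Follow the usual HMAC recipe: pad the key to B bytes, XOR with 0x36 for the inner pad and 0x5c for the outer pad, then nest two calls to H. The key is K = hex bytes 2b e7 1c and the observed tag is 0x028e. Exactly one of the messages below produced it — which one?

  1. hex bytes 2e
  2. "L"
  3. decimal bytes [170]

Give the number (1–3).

Key hex bytes 2b e7 1c is 3 bytes ≤ B = 6; zero-pad to 6 bytes: K' = 2b e7 1c 00 00 00.
K' ⊕ ipad = 1d d1 2a 36 36 36; K' ⊕ opad = 77 bb 40 5c 5c 5c.
m1: inner = H(1d d1 2a 36 36 36 2e) = 01 e8; tag = H(77 bb 40 5c 5c 5c 01 e8) = 036f
m2: inner = H(1d d1 2a 36 36 36 4c) = 02 06; tag = H(77 bb 40 5c 5c 5c 02 06) = 028e ← matches
m3: inner = H(1d d1 2a 36 36 36 aa) = 02 64; tag = H(77 bb 40 5c 5c 5c 02 64) = 02ec

2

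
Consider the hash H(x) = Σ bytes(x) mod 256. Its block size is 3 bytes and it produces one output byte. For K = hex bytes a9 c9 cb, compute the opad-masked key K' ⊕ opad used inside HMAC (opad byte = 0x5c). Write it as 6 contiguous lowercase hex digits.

f59597

Key hex bytes a9 c9 cb is exactly B = 3 bytes: K' = a9 c9 cb.
XOR each byte with 0x5c: a9⊕5c=f5, c9⊕5c=95, cb⊕5c=97.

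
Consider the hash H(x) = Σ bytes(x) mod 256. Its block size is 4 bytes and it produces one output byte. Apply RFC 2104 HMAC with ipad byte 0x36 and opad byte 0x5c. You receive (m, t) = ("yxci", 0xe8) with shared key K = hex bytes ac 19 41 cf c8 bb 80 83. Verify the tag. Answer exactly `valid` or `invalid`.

Key hex bytes ac 19 41 cf c8 bb 80 83 is 8 bytes > B = 4, so hash it first: H(key) = 5b, then zero-pad to 4 bytes: K' = 5b 00 00 00.
K' ⊕ ipad = 6d 36 36 36; K' ⊕ opad = 07 5c 5c 5c.
Inner hash: sum = 109+54+54+54+121+120+99+105 = 716; mod 256 = 204 → cc.
Outer hash (recomputed tag): sum = 7+92+92+92+204 = 487; mod 256 = 231 → e7.
Recomputed tag = e7; claimed = e8 → mismatch.

invalid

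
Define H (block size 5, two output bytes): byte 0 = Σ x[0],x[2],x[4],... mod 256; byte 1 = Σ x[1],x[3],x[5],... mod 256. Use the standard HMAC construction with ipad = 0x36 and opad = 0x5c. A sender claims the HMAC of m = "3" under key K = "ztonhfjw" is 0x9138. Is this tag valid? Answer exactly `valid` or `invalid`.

valid

Key "ztonhfjw" = 7a 74 6f 6e 68 66 6a 77 is 8 bytes > B = 5, so hash it first: H(key) = bb bf, then zero-pad to 5 bytes: K' = bb bf 00 00 00.
K' ⊕ ipad = 8d 89 36 36 36; K' ⊕ opad = e7 e3 5c 5c 5c.
Inner hash: even-index sum = 249 mod 256 = 249; odd-index sum = 242 mod 256 = 242 → f9 f2.
Outer hash (recomputed tag): even-index sum = 657 mod 256 = 145; odd-index sum = 568 mod 256 = 56 → 91 38.
Recomputed tag = 9138; claimed = 9138 → match.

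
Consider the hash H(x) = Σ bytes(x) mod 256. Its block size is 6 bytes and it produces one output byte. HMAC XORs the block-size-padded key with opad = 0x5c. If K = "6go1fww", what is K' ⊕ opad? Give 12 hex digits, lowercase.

cd5c5c5c5c5c

Key "6go1fww" = 36 67 6f 31 66 77 77 is 7 bytes > B = 6, so hash it first: H(key) = 91, then zero-pad to 6 bytes: K' = 91 00 00 00 00 00.
XOR each byte with 0x5c: 91⊕5c=cd, 00⊕5c=5c, 00⊕5c=5c, 00⊕5c=5c, 00⊕5c=5c, 00⊕5c=5c.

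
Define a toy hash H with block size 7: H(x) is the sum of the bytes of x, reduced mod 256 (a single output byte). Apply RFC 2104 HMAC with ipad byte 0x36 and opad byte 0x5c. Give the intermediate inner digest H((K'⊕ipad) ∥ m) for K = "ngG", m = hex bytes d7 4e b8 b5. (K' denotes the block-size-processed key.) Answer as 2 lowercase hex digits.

Key "ngG" = 6e 67 47 is 3 bytes ≤ B = 7; zero-pad to 7 bytes: K' = 6e 67 47 00 00 00 00.
K' ⊕ ipad = 58 51 71 36 36 36 36.
Inner input = 58 51 71 36 36 36 36 ∥ d7 4e b8 b5.
Inner hash: sum = 88+81+113+54+54+54+54+215+78+184+181 = 1156; mod 256 = 132 → 84.

84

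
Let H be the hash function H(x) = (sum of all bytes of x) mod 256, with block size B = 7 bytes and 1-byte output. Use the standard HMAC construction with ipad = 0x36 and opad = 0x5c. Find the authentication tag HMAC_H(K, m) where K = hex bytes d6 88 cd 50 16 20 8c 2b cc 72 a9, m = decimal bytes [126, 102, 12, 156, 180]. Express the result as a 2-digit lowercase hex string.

Key hex bytes d6 88 cd 50 16 20 8c 2b cc 72 a9 is 11 bytes > B = 7, so hash it first: H(key) = 4f, then zero-pad to 7 bytes: K' = 4f 00 00 00 00 00 00.
K' ⊕ ipad = 79 36 36 36 36 36 36.  K' ⊕ opad = 13 5c 5c 5c 5c 5c 5c.
Inner input = (K'⊕ipad) ∥ m = 79 36 36 36 36 36 36 ∥ 7e 66 0c 9c b4.
Inner hash: sum = 121+54+54+54+54+54+54+126+102+12+156+180 = 1021; mod 256 = 253 → fd.
Outer input = (K'⊕opad) ∥ inner = 13 5c 5c 5c 5c 5c 5c ∥ fd.
Outer hash (tag): sum = 19+92+92+92+92+92+92+253 = 824; mod 256 = 56 → 38.

38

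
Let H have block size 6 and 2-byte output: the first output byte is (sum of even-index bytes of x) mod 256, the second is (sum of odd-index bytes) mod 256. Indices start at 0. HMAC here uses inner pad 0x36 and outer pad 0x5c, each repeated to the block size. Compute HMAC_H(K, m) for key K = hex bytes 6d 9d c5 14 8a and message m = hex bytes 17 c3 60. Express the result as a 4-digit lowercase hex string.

Key hex bytes 6d 9d c5 14 8a is 5 bytes ≤ B = 6; zero-pad to 6 bytes: K' = 6d 9d c5 14 8a 00.
K' ⊕ ipad = 5b ab f3 22 bc 36.  K' ⊕ opad = 31 c1 99 48 d6 5c.
Inner input = (K'⊕ipad) ∥ m = 5b ab f3 22 bc 36 ∥ 17 c3 60.
Inner hash: even-index sum = 641 mod 256 = 129; odd-index sum = 454 mod 256 = 198 → 81 c6.
Outer input = (K'⊕opad) ∥ inner = 31 c1 99 48 d6 5c ∥ 81 c6.
Outer hash (tag): even-index sum = 545 mod 256 = 33; odd-index sum = 555 mod 256 = 43 → 21 2b.

212b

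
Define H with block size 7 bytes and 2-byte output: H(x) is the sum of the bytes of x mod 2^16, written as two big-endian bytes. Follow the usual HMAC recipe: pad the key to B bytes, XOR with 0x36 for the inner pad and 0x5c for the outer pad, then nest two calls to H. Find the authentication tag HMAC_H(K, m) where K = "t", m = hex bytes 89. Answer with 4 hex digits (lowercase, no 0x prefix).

0261

Key "t" = 74 is 1 byte ≤ B = 7; zero-pad to 7 bytes: K' = 74 00 00 00 00 00 00.
K' ⊕ ipad = 42 36 36 36 36 36 36.  K' ⊕ opad = 28 5c 5c 5c 5c 5c 5c.
Inner input = (K'⊕ipad) ∥ m = 42 36 36 36 36 36 36 ∥ 89.
Inner hash: sum = 66+54+54+54+54+54+54+137 = 527 → 02 0f.
Outer input = (K'⊕opad) ∥ inner = 28 5c 5c 5c 5c 5c 5c ∥ 02 0f.
Outer hash (tag): sum = 40+92+92+92+92+92+92+2+15 = 609 → 02 61.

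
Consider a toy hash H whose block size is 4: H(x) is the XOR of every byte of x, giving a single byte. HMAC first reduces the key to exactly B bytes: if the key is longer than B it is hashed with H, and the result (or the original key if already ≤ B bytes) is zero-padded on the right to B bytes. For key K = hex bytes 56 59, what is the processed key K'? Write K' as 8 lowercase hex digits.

Key hex bytes 56 59 is 2 bytes ≤ B = 4; zero-pad to 4 bytes: K' = 56 59 00 00.

56590000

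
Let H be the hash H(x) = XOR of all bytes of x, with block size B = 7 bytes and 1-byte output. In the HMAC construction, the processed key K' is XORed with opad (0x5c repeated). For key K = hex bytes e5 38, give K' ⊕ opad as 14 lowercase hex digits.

b9645c5c5c5c5c

Key hex bytes e5 38 is 2 bytes ≤ B = 7; zero-pad to 7 bytes: K' = e5 38 00 00 00 00 00.
XOR each byte with 0x5c: e5⊕5c=b9, 38⊕5c=64, 00⊕5c=5c, 00⊕5c=5c, 00⊕5c=5c, 00⊕5c=5c, 00⊕5c=5c.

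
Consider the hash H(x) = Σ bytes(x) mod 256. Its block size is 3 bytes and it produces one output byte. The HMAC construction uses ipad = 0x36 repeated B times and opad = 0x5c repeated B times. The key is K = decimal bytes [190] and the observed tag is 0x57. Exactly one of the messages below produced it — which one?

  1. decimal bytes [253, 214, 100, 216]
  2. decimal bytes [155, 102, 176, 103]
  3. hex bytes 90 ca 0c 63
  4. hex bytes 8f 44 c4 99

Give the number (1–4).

Key decimal bytes [190] = be is 1 byte ≤ B = 3; zero-pad to 3 bytes: K' = be 00 00.
K' ⊕ ipad = 88 36 36; K' ⊕ opad = e2 5c 5c.
m1: inner = H(88 36 36 fd d6 64 d8) = 03; tag = H(e2 5c 5c 03) = 9d
m2: inner = H(88 36 36 9b 66 b0 67) = 0c; tag = H(e2 5c 5c 0c) = a6
m3: inner = H(88 36 36 90 ca 0c 63) = bd; tag = H(e2 5c 5c bd) = 57 ← matches
m4: inner = H(88 36 36 8f 44 c4 99) = 24; tag = H(e2 5c 5c 24) = be

3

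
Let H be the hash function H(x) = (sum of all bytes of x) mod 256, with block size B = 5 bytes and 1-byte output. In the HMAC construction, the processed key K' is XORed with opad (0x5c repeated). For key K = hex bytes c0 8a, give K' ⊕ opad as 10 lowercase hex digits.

9cd65c5c5c

Key hex bytes c0 8a is 2 bytes ≤ B = 5; zero-pad to 5 bytes: K' = c0 8a 00 00 00.
XOR each byte with 0x5c: c0⊕5c=9c, 8a⊕5c=d6, 00⊕5c=5c, 00⊕5c=5c, 00⊕5c=5c.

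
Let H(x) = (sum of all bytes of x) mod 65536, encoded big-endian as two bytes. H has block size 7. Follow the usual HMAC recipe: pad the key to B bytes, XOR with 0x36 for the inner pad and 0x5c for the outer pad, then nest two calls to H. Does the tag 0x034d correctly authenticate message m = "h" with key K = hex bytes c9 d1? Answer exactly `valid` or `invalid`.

valid

Key hex bytes c9 d1 is 2 bytes ≤ B = 7; zero-pad to 7 bytes: K' = c9 d1 00 00 00 00 00.
K' ⊕ ipad = ff e7 36 36 36 36 36; K' ⊕ opad = 95 8d 5c 5c 5c 5c 5c.
Inner hash: sum = 255+231+54+54+54+54+54+104 = 860 → 03 5c.
Outer hash (recomputed tag): sum = 149+141+92+92+92+92+92+3+92 = 845 → 03 4d.
Recomputed tag = 034d; claimed = 034d → match.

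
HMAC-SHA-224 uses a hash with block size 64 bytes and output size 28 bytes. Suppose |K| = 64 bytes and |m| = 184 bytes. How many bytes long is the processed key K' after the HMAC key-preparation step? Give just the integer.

64

Key is 64 ≤ 64 bytes, zero-padded: |K'| = 64.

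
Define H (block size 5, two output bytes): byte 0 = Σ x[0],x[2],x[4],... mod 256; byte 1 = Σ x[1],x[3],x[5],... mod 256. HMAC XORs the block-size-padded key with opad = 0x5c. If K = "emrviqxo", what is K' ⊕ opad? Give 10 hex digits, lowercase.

Key "emrviqxo" = 65 6d 72 76 69 71 78 6f is 8 bytes > B = 5, so hash it first: H(key) = b8 c3, then zero-pad to 5 bytes: K' = b8 c3 00 00 00.
XOR each byte with 0x5c: b8⊕5c=e4, c3⊕5c=9f, 00⊕5c=5c, 00⊕5c=5c, 00⊕5c=5c.

e49f5c5c5c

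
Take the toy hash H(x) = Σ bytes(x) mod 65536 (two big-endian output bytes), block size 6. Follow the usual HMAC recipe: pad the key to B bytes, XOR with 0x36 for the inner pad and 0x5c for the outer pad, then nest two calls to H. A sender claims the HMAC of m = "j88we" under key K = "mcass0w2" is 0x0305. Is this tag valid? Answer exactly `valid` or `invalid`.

Key "mcass0w2" = 6d 63 61 73 73 30 77 32 is 8 bytes > B = 6, so hash it first: H(key) = 02 f0, then zero-pad to 6 bytes: K' = 02 f0 00 00 00 00.
K' ⊕ ipad = 34 c6 36 36 36 36; K' ⊕ opad = 5e ac 5c 5c 5c 5c.
Inner hash: sum = 52+198+54+54+54+54+106+56+56+119+101 = 904 → 03 88.
Outer hash (recomputed tag): sum = 94+172+92+92+92+92+3+136 = 773 → 03 05.
Recomputed tag = 0305; claimed = 0305 → match.

valid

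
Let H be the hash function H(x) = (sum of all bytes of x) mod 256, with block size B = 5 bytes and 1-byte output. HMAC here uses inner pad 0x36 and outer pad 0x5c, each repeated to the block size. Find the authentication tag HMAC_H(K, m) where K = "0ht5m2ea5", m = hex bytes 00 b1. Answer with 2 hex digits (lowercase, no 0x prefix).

6d

Key "0ht5m2ea5" = 30 68 74 35 6d 32 65 61 35 is 9 bytes > B = 5, so hash it first: H(key) = db, then zero-pad to 5 bytes: K' = db 00 00 00 00.
K' ⊕ ipad = ed 36 36 36 36.  K' ⊕ opad = 87 5c 5c 5c 5c.
Inner input = (K'⊕ipad) ∥ m = ed 36 36 36 36 ∥ 00 b1.
Inner hash: sum = 237+54+54+54+54+0+177 = 630; mod 256 = 118 → 76.
Outer input = (K'⊕opad) ∥ inner = 87 5c 5c 5c 5c ∥ 76.
Outer hash (tag): sum = 135+92+92+92+92+118 = 621; mod 256 = 109 → 6d.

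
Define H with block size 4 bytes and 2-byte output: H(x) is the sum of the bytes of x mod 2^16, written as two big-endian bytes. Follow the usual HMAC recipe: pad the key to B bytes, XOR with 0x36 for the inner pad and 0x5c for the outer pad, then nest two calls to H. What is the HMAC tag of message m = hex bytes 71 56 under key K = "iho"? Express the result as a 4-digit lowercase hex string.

Key "iho" = 69 68 6f is 3 bytes ≤ B = 4; zero-pad to 4 bytes: K' = 69 68 6f 00.
K' ⊕ ipad = 5f 5e 59 36.  K' ⊕ opad = 35 34 33 5c.
Inner input = (K'⊕ipad) ∥ m = 5f 5e 59 36 ∥ 71 56.
Inner hash: sum = 95+94+89+54+113+86 = 531 → 02 13.
Outer input = (K'⊕opad) ∥ inner = 35 34 33 5c ∥ 02 13.
Outer hash (tag): sum = 53+52+51+92+2+19 = 269 → 01 0d.

010d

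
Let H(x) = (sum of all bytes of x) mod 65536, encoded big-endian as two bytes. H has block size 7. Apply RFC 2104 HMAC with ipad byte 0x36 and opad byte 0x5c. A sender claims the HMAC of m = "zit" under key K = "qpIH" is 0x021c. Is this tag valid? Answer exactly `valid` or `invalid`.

Key "qpIH" = 71 70 49 48 is 4 bytes ≤ B = 7; zero-pad to 7 bytes: K' = 71 70 49 48 00 00 00.
K' ⊕ ipad = 47 46 7f 7e 36 36 36; K' ⊕ opad = 2d 2c 15 14 5c 5c 5c.
Inner hash: sum = 71+70+127+126+54+54+54+122+105+116 = 899 → 03 83.
Outer hash (recomputed tag): sum = 45+44+21+20+92+92+92+3+131 = 540 → 02 1c.
Recomputed tag = 021c; claimed = 021c → match.

valid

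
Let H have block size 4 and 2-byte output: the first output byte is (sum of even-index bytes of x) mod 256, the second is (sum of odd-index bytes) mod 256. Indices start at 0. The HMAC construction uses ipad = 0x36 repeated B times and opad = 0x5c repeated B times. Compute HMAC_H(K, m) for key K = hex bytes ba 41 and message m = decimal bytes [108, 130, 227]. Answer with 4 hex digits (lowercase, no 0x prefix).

53a8

Key hex bytes ba 41 is 2 bytes ≤ B = 4; zero-pad to 4 bytes: K' = ba 41 00 00.
K' ⊕ ipad = 8c 77 36 36.  K' ⊕ opad = e6 1d 5c 5c.
Inner input = (K'⊕ipad) ∥ m = 8c 77 36 36 ∥ 6c 82 e3.
Inner hash: even-index sum = 529 mod 256 = 17; odd-index sum = 303 mod 256 = 47 → 11 2f.
Outer input = (K'⊕opad) ∥ inner = e6 1d 5c 5c ∥ 11 2f.
Outer hash (tag): even-index sum = 339 mod 256 = 83; odd-index sum = 168 mod 256 = 168 → 53 a8.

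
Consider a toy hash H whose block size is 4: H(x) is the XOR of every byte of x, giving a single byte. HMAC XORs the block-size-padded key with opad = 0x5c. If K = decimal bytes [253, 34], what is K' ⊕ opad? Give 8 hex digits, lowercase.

Key decimal bytes [253, 34] = fd 22 is 2 bytes ≤ B = 4; zero-pad to 4 bytes: K' = fd 22 00 00.
XOR each byte with 0x5c: fd⊕5c=a1, 22⊕5c=7e, 00⊕5c=5c, 00⊕5c=5c.

a17e5c5c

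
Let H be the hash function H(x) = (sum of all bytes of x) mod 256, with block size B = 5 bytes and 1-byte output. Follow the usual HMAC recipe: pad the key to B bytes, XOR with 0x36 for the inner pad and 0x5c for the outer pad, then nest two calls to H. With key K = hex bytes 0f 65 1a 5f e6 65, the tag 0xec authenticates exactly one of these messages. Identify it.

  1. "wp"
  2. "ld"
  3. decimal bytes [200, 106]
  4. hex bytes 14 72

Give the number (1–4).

Key hex bytes 0f 65 1a 5f e6 65 is 6 bytes > B = 5, so hash it first: H(key) = 38, then zero-pad to 5 bytes: K' = 38 00 00 00 00.
K' ⊕ ipad = 0e 36 36 36 36; K' ⊕ opad = 64 5c 5c 5c 5c.
m1: inner = H(0e 36 36 36 36 77 70) = cd; tag = H(64 5c 5c 5c 5c cd) = a1
m2: inner = H(0e 36 36 36 36 6c 64) = b6; tag = H(64 5c 5c 5c 5c b6) = 8a
m3: inner = H(0e 36 36 36 36 c8 6a) = 18; tag = H(64 5c 5c 5c 5c 18) = ec ← matches
m4: inner = H(0e 36 36 36 36 14 72) = 6c; tag = H(64 5c 5c 5c 5c 6c) = 40

3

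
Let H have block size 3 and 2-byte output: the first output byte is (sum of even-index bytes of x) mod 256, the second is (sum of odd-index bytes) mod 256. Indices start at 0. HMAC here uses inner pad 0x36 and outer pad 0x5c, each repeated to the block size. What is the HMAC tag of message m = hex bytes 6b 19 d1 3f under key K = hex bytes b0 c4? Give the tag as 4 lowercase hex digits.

76ac

Key hex bytes b0 c4 is 2 bytes ≤ B = 3; zero-pad to 3 bytes: K' = b0 c4 00.
K' ⊕ ipad = 86 f2 36.  K' ⊕ opad = ec 98 5c.
Inner input = (K'⊕ipad) ∥ m = 86 f2 36 ∥ 6b 19 d1 3f.
Inner hash: even-index sum = 276 mod 256 = 20; odd-index sum = 558 mod 256 = 46 → 14 2e.
Outer input = (K'⊕opad) ∥ inner = ec 98 5c ∥ 14 2e.
Outer hash (tag): even-index sum = 374 mod 256 = 118; odd-index sum = 172 mod 256 = 172 → 76 ac.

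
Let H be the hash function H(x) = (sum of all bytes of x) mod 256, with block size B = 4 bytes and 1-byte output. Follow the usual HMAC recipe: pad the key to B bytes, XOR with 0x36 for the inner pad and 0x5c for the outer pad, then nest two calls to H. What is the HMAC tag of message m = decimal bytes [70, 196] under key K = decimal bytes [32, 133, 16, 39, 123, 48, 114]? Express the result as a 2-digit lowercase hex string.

Key decimal bytes [32, 133, 16, 39, 123, 48, 114] = 20 85 10 27 7b 30 72 is 7 bytes > B = 4, so hash it first: H(key) = f9, then zero-pad to 4 bytes: K' = f9 00 00 00.
K' ⊕ ipad = cf 36 36 36.  K' ⊕ opad = a5 5c 5c 5c.
Inner input = (K'⊕ipad) ∥ m = cf 36 36 36 ∥ 46 c4.
Inner hash: sum = 207+54+54+54+70+196 = 635; mod 256 = 123 → 7b.
Outer input = (K'⊕opad) ∥ inner = a5 5c 5c 5c ∥ 7b.
Outer hash (tag): sum = 165+92+92+92+123 = 564; mod 256 = 52 → 34.

34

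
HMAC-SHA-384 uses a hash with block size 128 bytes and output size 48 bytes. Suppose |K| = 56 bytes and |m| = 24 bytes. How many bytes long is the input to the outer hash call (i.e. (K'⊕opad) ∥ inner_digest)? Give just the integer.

176

Key is 56 ≤ 128 bytes, zero-padded: |K'| = 128.
Outer input = (K'⊕opad) ∥ H(inner) → 128 + 48 = 176 bytes.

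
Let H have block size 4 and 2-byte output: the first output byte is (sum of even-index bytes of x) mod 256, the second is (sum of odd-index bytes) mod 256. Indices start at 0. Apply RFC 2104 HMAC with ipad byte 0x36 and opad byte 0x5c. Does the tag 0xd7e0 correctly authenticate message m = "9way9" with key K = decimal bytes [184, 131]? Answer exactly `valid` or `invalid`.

invalid

Key decimal bytes [184, 131] = b8 83 is 2 bytes ≤ B = 4; zero-pad to 4 bytes: K' = b8 83 00 00.
K' ⊕ ipad = 8e b5 36 36; K' ⊕ opad = e4 df 5c 5c.
Inner hash: even-index sum = 407 mod 256 = 151; odd-index sum = 475 mod 256 = 219 → 97 db.
Outer hash (recomputed tag): even-index sum = 471 mod 256 = 215; odd-index sum = 534 mod 256 = 22 → d7 16.
Recomputed tag = d716; claimed = d7e0 → mismatch.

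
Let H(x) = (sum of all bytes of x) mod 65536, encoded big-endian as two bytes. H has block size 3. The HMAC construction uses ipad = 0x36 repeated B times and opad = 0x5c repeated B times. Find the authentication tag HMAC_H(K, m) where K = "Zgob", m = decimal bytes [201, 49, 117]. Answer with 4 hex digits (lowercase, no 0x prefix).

0209

Key "Zgob" = 5a 67 6f 62 is 4 bytes > B = 3, so hash it first: H(key) = 01 92, then zero-pad to 3 bytes: K' = 01 92 00.
K' ⊕ ipad = 37 a4 36.  K' ⊕ opad = 5d ce 5c.
Inner input = (K'⊕ipad) ∥ m = 37 a4 36 ∥ c9 31 75.
Inner hash: sum = 55+164+54+201+49+117 = 640 → 02 80.
Outer input = (K'⊕opad) ∥ inner = 5d ce 5c ∥ 02 80.
Outer hash (tag): sum = 93+206+92+2+128 = 521 → 02 09.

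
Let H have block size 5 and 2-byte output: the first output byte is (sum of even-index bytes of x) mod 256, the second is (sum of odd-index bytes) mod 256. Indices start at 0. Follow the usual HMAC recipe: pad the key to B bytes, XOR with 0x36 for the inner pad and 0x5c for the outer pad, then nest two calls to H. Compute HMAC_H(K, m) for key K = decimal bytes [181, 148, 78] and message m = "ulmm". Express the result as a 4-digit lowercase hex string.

112e

Key decimal bytes [181, 148, 78] = b5 94 4e is 3 bytes ≤ B = 5; zero-pad to 5 bytes: K' = b5 94 4e 00 00.
K' ⊕ ipad = 83 a2 78 36 36.  K' ⊕ opad = e9 c8 12 5c 5c.
Inner input = (K'⊕ipad) ∥ m = 83 a2 78 36 36 ∥ 75 6c 6d 6d.
Inner hash: even-index sum = 522 mod 256 = 10; odd-index sum = 442 mod 256 = 186 → 0a ba.
Outer input = (K'⊕opad) ∥ inner = e9 c8 12 5c 5c ∥ 0a ba.
Outer hash (tag): even-index sum = 529 mod 256 = 17; odd-index sum = 302 mod 256 = 46 → 11 2e.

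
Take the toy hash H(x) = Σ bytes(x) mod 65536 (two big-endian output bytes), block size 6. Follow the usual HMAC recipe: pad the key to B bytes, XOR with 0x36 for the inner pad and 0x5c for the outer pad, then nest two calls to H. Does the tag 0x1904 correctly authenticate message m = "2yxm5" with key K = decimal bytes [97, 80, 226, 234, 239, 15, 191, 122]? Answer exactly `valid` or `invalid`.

Key decimal bytes [97, 80, 226, 234, 239, 15, 191, 122] = 61 50 e2 ea ef 0f bf 7a is 8 bytes > B = 6, so hash it first: H(key) = 04 b4, then zero-pad to 6 bytes: K' = 04 b4 00 00 00 00.
K' ⊕ ipad = 32 82 36 36 36 36; K' ⊕ opad = 58 e8 5c 5c 5c 5c.
Inner hash: sum = 50+130+54+54+54+54+50+121+120+109+53 = 849 → 03 51.
Outer hash (recomputed tag): sum = 88+232+92+92+92+92+3+81 = 772 → 03 04.
Recomputed tag = 0304; claimed = 1904 → mismatch.

invalid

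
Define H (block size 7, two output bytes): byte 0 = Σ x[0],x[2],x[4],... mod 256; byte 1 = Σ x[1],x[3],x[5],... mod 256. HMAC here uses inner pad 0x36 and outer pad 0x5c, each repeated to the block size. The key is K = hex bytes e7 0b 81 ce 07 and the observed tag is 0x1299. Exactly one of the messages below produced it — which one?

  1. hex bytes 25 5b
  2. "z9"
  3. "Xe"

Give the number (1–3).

Key hex bytes e7 0b 81 ce 07 is 5 bytes ≤ B = 7; zero-pad to 7 bytes: K' = e7 0b 81 ce 07 00 00.
K' ⊕ ipad = d1 3d b7 f8 31 36 36; K' ⊕ opad = bb 57 dd 92 5b 5c 5c.
m1: inner = H(d1 3d b7 f8 31 36 36 25 5b) = 4a 90; tag = H(bb 57 dd 92 5b 5c 5c 4a 90) = df8f
m2: inner = H(d1 3d b7 f8 31 36 36 7a 39) = 28 e5; tag = H(bb 57 dd 92 5b 5c 5c 28 e5) = 346d
m3: inner = H(d1 3d b7 f8 31 36 36 58 65) = 54 c3; tag = H(bb 57 dd 92 5b 5c 5c 54 c3) = 1299 ← matches

3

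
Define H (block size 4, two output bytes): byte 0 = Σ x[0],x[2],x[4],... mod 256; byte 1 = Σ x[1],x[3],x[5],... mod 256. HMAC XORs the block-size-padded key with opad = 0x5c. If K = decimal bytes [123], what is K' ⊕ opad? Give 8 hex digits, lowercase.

Key decimal bytes [123] = 7b is 1 byte ≤ B = 4; zero-pad to 4 bytes: K' = 7b 00 00 00.
XOR each byte with 0x5c: 7b⊕5c=27, 00⊕5c=5c, 00⊕5c=5c, 00⊕5c=5c.

275c5c5c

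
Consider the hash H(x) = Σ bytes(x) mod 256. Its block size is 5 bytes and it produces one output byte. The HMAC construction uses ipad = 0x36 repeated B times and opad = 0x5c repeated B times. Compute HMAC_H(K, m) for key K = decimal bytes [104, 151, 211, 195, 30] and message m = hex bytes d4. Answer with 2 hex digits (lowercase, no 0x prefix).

Key decimal bytes [104, 151, 211, 195, 30] = 68 97 d3 c3 1e is exactly B = 5 bytes: K' = 68 97 d3 c3 1e.
K' ⊕ ipad = 5e a1 e5 f5 28.  K' ⊕ opad = 34 cb 8f 9f 42.
Inner input = (K'⊕ipad) ∥ m = 5e a1 e5 f5 28 ∥ d4.
Inner hash: sum = 94+161+229+245+40+212 = 981; mod 256 = 213 → d5.
Outer input = (K'⊕opad) ∥ inner = 34 cb 8f 9f 42 ∥ d5.
Outer hash (tag): sum = 52+203+143+159+66+213 = 836; mod 256 = 68 → 44.

44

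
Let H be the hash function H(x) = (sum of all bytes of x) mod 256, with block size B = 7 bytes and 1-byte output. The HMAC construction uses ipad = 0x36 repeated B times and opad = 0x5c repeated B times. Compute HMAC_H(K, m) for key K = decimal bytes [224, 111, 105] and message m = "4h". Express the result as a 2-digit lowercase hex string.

Key decimal bytes [224, 111, 105] = e0 6f 69 is 3 bytes ≤ B = 7; zero-pad to 7 bytes: K' = e0 6f 69 00 00 00 00.
K' ⊕ ipad = d6 59 5f 36 36 36 36.  K' ⊕ opad = bc 33 35 5c 5c 5c 5c.
Inner input = (K'⊕ipad) ∥ m = d6 59 5f 36 36 36 36 ∥ 34 68.
Inner hash: sum = 214+89+95+54+54+54+54+52+104 = 770; mod 256 = 2 → 02.
Outer input = (K'⊕opad) ∥ inner = bc 33 35 5c 5c 5c 5c ∥ 02.
Outer hash (tag): sum = 188+51+53+92+92+92+92+2 = 662; mod 256 = 150 → 96.

96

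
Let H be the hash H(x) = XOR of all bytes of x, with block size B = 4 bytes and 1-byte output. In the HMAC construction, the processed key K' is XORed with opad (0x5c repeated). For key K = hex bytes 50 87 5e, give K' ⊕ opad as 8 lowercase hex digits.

0cdb025c

Key hex bytes 50 87 5e is 3 bytes ≤ B = 4; zero-pad to 4 bytes: K' = 50 87 5e 00.
XOR each byte with 0x5c: 50⊕5c=0c, 87⊕5c=db, 5e⊕5c=02, 00⊕5c=5c.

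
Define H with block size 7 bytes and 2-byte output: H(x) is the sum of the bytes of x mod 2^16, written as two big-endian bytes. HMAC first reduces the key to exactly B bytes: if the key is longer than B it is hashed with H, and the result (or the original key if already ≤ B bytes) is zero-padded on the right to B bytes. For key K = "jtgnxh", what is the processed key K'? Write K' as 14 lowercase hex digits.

6a74676e786800

Key "jtgnxh" = 6a 74 67 6e 78 68 is 6 bytes ≤ B = 7; zero-pad to 7 bytes: K' = 6a 74 67 6e 78 68 00.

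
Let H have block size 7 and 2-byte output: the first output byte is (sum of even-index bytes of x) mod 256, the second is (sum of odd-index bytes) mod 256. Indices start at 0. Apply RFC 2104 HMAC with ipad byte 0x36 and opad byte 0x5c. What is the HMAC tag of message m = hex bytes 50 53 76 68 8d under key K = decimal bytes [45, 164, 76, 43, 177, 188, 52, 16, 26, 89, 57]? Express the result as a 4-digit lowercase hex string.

Key decimal bytes [45, 164, 76, 43, 177, 188, 52, 16, 26, 89, 57] = 2d a4 4c 2b b1 bc 34 10 1a 59 39 is 11 bytes > B = 7, so hash it first: H(key) = b1 f4, then zero-pad to 7 bytes: K' = b1 f4 00 00 00 00 00.
K' ⊕ ipad = 87 c2 36 36 36 36 36.  K' ⊕ opad = ed a8 5c 5c 5c 5c 5c.
Inner input = (K'⊕ipad) ∥ m = 87 c2 36 36 36 36 36 ∥ 50 53 76 68 8d.
Inner hash: even-index sum = 484 mod 256 = 228; odd-index sum = 641 mod 256 = 129 → e4 81.
Outer input = (K'⊕opad) ∥ inner = ed a8 5c 5c 5c 5c 5c ∥ e4 81.
Outer hash (tag): even-index sum = 642 mod 256 = 130; odd-index sum = 580 mod 256 = 68 → 82 44.

8244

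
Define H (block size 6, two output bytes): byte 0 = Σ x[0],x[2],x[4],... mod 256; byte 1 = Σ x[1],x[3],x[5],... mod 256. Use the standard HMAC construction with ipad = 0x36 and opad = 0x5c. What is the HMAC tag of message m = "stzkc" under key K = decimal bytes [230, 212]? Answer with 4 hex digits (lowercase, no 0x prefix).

fe6d

Key decimal bytes [230, 212] = e6 d4 is 2 bytes ≤ B = 6; zero-pad to 6 bytes: K' = e6 d4 00 00 00 00.
K' ⊕ ipad = d0 e2 36 36 36 36.  K' ⊕ opad = ba 88 5c 5c 5c 5c.
Inner input = (K'⊕ipad) ∥ m = d0 e2 36 36 36 36 ∥ 73 74 7a 6b 63.
Inner hash: even-index sum = 652 mod 256 = 140; odd-index sum = 557 mod 256 = 45 → 8c 2d.
Outer input = (K'⊕opad) ∥ inner = ba 88 5c 5c 5c 5c ∥ 8c 2d.
Outer hash (tag): even-index sum = 510 mod 256 = 254; odd-index sum = 365 mod 256 = 109 → fe 6d.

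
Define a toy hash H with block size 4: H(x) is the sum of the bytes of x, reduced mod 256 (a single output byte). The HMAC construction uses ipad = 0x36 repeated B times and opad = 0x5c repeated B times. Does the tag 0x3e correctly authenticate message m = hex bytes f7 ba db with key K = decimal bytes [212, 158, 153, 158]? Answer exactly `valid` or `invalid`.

Key decimal bytes [212, 158, 153, 158] = d4 9e 99 9e is exactly B = 4 bytes: K' = d4 9e 99 9e.
K' ⊕ ipad = e2 a8 af a8; K' ⊕ opad = 88 c2 c5 c2.
Inner hash: sum = 226+168+175+168+247+186+219 = 1389; mod 256 = 109 → 6d.
Outer hash (recomputed tag): sum = 136+194+197+194+109 = 830; mod 256 = 62 → 3e.
Recomputed tag = 3e; claimed = 3e → match.

valid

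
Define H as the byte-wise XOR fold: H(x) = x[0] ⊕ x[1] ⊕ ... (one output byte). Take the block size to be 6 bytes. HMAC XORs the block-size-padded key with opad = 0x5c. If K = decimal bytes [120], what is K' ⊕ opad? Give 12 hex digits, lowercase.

245c5c5c5c5c

Key decimal bytes [120] = 78 is 1 byte ≤ B = 6; zero-pad to 6 bytes: K' = 78 00 00 00 00 00.
XOR each byte with 0x5c: 78⊕5c=24, 00⊕5c=5c, 00⊕5c=5c, 00⊕5c=5c, 00⊕5c=5c, 00⊕5c=5c.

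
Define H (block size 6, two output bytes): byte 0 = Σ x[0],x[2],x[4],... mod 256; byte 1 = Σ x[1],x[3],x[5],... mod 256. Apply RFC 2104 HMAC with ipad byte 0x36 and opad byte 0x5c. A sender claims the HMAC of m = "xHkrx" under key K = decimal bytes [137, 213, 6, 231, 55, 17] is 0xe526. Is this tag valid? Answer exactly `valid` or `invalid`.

valid

Key decimal bytes [137, 213, 6, 231, 55, 17] = 89 d5 06 e7 37 11 is exactly B = 6 bytes: K' = 89 d5 06 e7 37 11.
K' ⊕ ipad = bf e3 30 d1 01 27; K' ⊕ opad = d5 89 5a bb 6b 4d.
Inner hash: even-index sum = 587 mod 256 = 75; odd-index sum = 661 mod 256 = 149 → 4b 95.
Outer hash (recomputed tag): even-index sum = 485 mod 256 = 229; odd-index sum = 550 mod 256 = 38 → e5 26.
Recomputed tag = e526; claimed = e526 → match.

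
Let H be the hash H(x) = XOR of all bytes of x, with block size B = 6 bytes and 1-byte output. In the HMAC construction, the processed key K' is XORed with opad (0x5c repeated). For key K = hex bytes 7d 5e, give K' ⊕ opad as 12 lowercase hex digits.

Key hex bytes 7d 5e is 2 bytes ≤ B = 6; zero-pad to 6 bytes: K' = 7d 5e 00 00 00 00.
XOR each byte with 0x5c: 7d⊕5c=21, 5e⊕5c=02, 00⊕5c=5c, 00⊕5c=5c, 00⊕5c=5c, 00⊕5c=5c.

21025c5c5c5c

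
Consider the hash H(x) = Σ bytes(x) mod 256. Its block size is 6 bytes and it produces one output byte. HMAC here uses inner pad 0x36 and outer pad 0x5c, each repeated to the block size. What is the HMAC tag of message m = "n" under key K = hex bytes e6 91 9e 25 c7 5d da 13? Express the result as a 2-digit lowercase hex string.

Key hex bytes e6 91 9e 25 c7 5d da 13 is 8 bytes > B = 6, so hash it first: H(key) = 4b, then zero-pad to 6 bytes: K' = 4b 00 00 00 00 00.
K' ⊕ ipad = 7d 36 36 36 36 36.  K' ⊕ opad = 17 5c 5c 5c 5c 5c.
Inner input = (K'⊕ipad) ∥ m = 7d 36 36 36 36 36 ∥ 6e.
Inner hash: sum = 125+54+54+54+54+54+110 = 505; mod 256 = 249 → f9.
Outer input = (K'⊕opad) ∥ inner = 17 5c 5c 5c 5c 5c ∥ f9.
Outer hash (tag): sum = 23+92+92+92+92+92+249 = 732; mod 256 = 220 → dc.

dc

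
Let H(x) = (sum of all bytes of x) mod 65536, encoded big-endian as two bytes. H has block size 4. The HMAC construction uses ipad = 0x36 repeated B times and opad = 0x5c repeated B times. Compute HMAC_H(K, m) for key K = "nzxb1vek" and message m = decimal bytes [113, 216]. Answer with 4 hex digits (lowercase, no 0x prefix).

0276

Key "nzxb1vek" = 6e 7a 78 62 31 76 65 6b is 8 bytes > B = 4, so hash it first: H(key) = 03 39, then zero-pad to 4 bytes: K' = 03 39 00 00.
K' ⊕ ipad = 35 0f 36 36.  K' ⊕ opad = 5f 65 5c 5c.
Inner input = (K'⊕ipad) ∥ m = 35 0f 36 36 ∥ 71 d8.
Inner hash: sum = 53+15+54+54+113+216 = 505 → 01 f9.
Outer input = (K'⊕opad) ∥ inner = 5f 65 5c 5c ∥ 01 f9.
Outer hash (tag): sum = 95+101+92+92+1+249 = 630 → 02 76.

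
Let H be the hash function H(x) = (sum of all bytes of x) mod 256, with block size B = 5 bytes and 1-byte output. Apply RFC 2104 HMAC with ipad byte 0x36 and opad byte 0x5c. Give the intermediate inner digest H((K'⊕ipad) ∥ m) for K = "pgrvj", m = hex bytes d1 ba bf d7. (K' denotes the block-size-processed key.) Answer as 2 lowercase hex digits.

98

Key "pgrvj" = 70 67 72 76 6a is exactly B = 5 bytes: K' = 70 67 72 76 6a.
K' ⊕ ipad = 46 51 44 40 5c.
Inner input = 46 51 44 40 5c ∥ d1 ba bf d7.
Inner hash: sum = 70+81+68+64+92+209+186+191+215 = 1176; mod 256 = 152 → 98.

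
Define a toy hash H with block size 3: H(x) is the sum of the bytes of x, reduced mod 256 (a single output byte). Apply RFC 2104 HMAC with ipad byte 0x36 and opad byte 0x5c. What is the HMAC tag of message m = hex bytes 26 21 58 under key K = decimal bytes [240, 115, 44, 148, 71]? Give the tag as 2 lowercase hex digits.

55

Key decimal bytes [240, 115, 44, 148, 71] = f0 73 2c 94 47 is 5 bytes > B = 3, so hash it first: H(key) = 6a, then zero-pad to 3 bytes: K' = 6a 00 00.
K' ⊕ ipad = 5c 36 36.  K' ⊕ opad = 36 5c 5c.
Inner input = (K'⊕ipad) ∥ m = 5c 36 36 ∥ 26 21 58.
Inner hash: sum = 92+54+54+38+33+88 = 359; mod 256 = 103 → 67.
Outer input = (K'⊕opad) ∥ inner = 36 5c 5c ∥ 67.
Outer hash (tag): sum = 54+92+92+103 = 341; mod 256 = 85 → 55.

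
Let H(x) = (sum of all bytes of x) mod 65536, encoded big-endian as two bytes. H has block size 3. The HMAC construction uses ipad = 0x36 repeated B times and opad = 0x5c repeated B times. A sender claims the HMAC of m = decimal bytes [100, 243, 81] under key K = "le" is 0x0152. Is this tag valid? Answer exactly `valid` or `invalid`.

Key "le" = 6c 65 is 2 bytes ≤ B = 3; zero-pad to 3 bytes: K' = 6c 65 00.
K' ⊕ ipad = 5a 53 36; K' ⊕ opad = 30 39 5c.
Inner hash: sum = 90+83+54+100+243+81 = 651 → 02 8b.
Outer hash (recomputed tag): sum = 48+57+92+2+139 = 338 → 01 52.
Recomputed tag = 0152; claimed = 0152 → match.

valid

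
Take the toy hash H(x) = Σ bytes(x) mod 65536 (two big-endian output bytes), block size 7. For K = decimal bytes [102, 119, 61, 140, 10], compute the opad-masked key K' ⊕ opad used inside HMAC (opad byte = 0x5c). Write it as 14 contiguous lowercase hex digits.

3a2b61d0565c5c

Key decimal bytes [102, 119, 61, 140, 10] = 66 77 3d 8c 0a is 5 bytes ≤ B = 7; zero-pad to 7 bytes: K' = 66 77 3d 8c 0a 00 00.
XOR each byte with 0x5c: 66⊕5c=3a, 77⊕5c=2b, 3d⊕5c=61, 8c⊕5c=d0, 0a⊕5c=56, 00⊕5c=5c, 00⊕5c=5c.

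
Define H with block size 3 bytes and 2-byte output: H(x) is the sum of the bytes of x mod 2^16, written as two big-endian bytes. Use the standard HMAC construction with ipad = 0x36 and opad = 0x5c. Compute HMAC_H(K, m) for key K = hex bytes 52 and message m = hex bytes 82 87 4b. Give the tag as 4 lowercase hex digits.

00ec

Key hex bytes 52 is 1 byte ≤ B = 3; zero-pad to 3 bytes: K' = 52 00 00.
K' ⊕ ipad = 64 36 36.  K' ⊕ opad = 0e 5c 5c.
Inner input = (K'⊕ipad) ∥ m = 64 36 36 ∥ 82 87 4b.
Inner hash: sum = 100+54+54+130+135+75 = 548 → 02 24.
Outer input = (K'⊕opad) ∥ inner = 0e 5c 5c ∥ 02 24.
Outer hash (tag): sum = 14+92+92+2+36 = 236 → 00 ec.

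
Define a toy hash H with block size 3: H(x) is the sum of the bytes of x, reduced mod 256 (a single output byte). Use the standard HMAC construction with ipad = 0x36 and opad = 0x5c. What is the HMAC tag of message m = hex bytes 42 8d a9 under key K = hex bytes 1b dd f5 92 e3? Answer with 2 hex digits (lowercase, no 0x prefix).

2e

Key hex bytes 1b dd f5 92 e3 is 5 bytes > B = 3, so hash it first: H(key) = 62, then zero-pad to 3 bytes: K' = 62 00 00.
K' ⊕ ipad = 54 36 36.  K' ⊕ opad = 3e 5c 5c.
Inner input = (K'⊕ipad) ∥ m = 54 36 36 ∥ 42 8d a9.
Inner hash: sum = 84+54+54+66+141+169 = 568; mod 256 = 56 → 38.
Outer input = (K'⊕opad) ∥ inner = 3e 5c 5c ∥ 38.
Outer hash (tag): sum = 62+92+92+56 = 302; mod 256 = 46 → 2e.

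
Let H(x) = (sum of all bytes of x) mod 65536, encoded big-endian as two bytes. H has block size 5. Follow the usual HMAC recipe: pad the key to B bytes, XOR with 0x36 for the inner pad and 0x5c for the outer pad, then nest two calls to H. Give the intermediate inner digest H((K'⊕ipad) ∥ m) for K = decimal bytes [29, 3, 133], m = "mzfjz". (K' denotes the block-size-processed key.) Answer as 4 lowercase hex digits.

Key decimal bytes [29, 3, 133] = 1d 03 85 is 3 bytes ≤ B = 5; zero-pad to 5 bytes: K' = 1d 03 85 00 00.
K' ⊕ ipad = 2b 35 b3 36 36.
Inner input = 2b 35 b3 36 36 ∥ 6d 7a 66 6a 7a.
Inner hash: sum = 43+53+179+54+54+109+122+102+106+122 = 944 → 03 b0.

03b0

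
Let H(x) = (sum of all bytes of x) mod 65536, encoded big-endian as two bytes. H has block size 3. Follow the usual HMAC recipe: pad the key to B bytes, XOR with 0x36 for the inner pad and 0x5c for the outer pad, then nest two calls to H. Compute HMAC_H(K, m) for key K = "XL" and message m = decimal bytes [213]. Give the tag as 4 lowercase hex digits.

0164

Key "XL" = 58 4c is 2 bytes ≤ B = 3; zero-pad to 3 bytes: K' = 58 4c 00.
K' ⊕ ipad = 6e 7a 36.  K' ⊕ opad = 04 10 5c.
Inner input = (K'⊕ipad) ∥ m = 6e 7a 36 ∥ d5.
Inner hash: sum = 110+122+54+213 = 499 → 01 f3.
Outer input = (K'⊕opad) ∥ inner = 04 10 5c ∥ 01 f3.
Outer hash (tag): sum = 4+16+92+1+243 = 356 → 01 64.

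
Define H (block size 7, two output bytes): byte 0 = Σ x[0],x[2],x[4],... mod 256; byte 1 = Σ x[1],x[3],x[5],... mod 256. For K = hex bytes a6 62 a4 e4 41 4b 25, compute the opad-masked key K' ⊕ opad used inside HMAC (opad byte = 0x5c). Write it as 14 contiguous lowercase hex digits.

fa3ef8b81d1779

Key hex bytes a6 62 a4 e4 41 4b 25 is exactly B = 7 bytes: K' = a6 62 a4 e4 41 4b 25.
XOR each byte with 0x5c: a6⊕5c=fa, 62⊕5c=3e, a4⊕5c=f8, e4⊕5c=b8, 41⊕5c=1d, 4b⊕5c=17, 25⊕5c=79.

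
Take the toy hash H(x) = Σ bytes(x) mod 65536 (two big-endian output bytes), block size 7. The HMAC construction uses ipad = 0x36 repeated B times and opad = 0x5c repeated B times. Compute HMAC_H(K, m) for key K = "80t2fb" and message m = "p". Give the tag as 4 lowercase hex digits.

Key "80t2fb" = 38 30 74 32 66 62 is 6 bytes ≤ B = 7; zero-pad to 7 bytes: K' = 38 30 74 32 66 62 00.
K' ⊕ ipad = 0e 06 42 04 50 54 36.  K' ⊕ opad = 64 6c 28 6e 3a 3e 5c.
Inner input = (K'⊕ipad) ∥ m = 0e 06 42 04 50 54 36 ∥ 70.
Inner hash: sum = 14+6+66+4+80+84+54+112 = 420 → 01 a4.
Outer input = (K'⊕opad) ∥ inner = 64 6c 28 6e 3a 3e 5c ∥ 01 a4.
Outer hash (tag): sum = 100+108+40+110+58+62+92+1+164 = 735 → 02 df.

02df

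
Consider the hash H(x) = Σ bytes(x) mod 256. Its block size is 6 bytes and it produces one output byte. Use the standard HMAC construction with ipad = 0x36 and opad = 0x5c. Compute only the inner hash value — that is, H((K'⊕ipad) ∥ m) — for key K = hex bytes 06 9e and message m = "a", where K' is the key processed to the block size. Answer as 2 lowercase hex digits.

11

Key hex bytes 06 9e is 2 bytes ≤ B = 6; zero-pad to 6 bytes: K' = 06 9e 00 00 00 00.
K' ⊕ ipad = 30 a8 36 36 36 36.
Inner input = 30 a8 36 36 36 36 ∥ 61.
Inner hash: sum = 48+168+54+54+54+54+97 = 529; mod 256 = 17 → 11.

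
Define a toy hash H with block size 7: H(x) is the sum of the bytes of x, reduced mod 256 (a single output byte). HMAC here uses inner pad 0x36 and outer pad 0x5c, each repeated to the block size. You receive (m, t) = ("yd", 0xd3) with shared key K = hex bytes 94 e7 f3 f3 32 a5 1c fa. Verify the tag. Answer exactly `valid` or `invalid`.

valid

Key hex bytes 94 e7 f3 f3 32 a5 1c fa is 8 bytes > B = 7, so hash it first: H(key) = 4e, then zero-pad to 7 bytes: K' = 4e 00 00 00 00 00 00.
K' ⊕ ipad = 78 36 36 36 36 36 36; K' ⊕ opad = 12 5c 5c 5c 5c 5c 5c.
Inner hash: sum = 120+54+54+54+54+54+54+121+100 = 665; mod 256 = 153 → 99.
Outer hash (recomputed tag): sum = 18+92+92+92+92+92+92+153 = 723; mod 256 = 211 → d3.
Recomputed tag = d3; claimed = d3 → match.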